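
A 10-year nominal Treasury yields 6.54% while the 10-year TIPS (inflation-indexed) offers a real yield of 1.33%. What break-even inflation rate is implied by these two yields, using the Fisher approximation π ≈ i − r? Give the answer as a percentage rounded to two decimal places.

π ≈ i − r = 6.54% − 1.33% → 5.21%.

5.21%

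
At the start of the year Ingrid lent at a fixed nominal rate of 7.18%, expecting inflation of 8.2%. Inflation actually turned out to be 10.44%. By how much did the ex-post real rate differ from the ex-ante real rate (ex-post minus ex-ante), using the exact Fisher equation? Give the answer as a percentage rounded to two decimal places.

-2.01%

Ex-ante: (1 + 0.0718)/(1 + 0.0820) − 1 = -0.9427%
Ex-post: (1 + 0.0718)/(1 + 0.1044) − 1 = -2.9518%
Difference (ex-post − ex-ante) = -2.0091% → -2.01%.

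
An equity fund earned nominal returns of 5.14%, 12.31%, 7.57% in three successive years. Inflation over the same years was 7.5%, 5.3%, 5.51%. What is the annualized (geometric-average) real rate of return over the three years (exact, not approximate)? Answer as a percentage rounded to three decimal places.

Nominal growth factor = 1.0514 × 1.1231 × 1.0757 = 1.27021597
Price-level growth factor = 1.0750 × 1.0530 × 1.0551 = 1.19434682
Real growth factor = 1.27021597 / 1.19434682 = 1.06352355
Annualized real rate = 1.06352355^(1/3) − 1 = 2.0741% → 2.074%.

2.074%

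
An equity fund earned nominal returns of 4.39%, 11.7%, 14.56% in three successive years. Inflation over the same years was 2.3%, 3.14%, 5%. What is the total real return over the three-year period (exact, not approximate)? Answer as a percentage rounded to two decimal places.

Nominal growth factor = 1.0439 × 1.1170 × 1.1456 = 1.335811
Price-level growth factor = 1.0230 × 1.0314 × 1.0500 = 1.107878
Real growth factor = 1.335811 / 1.107878 = 1.205738
Total real return = 1.205738 − 1 → 20.57%.

20.57%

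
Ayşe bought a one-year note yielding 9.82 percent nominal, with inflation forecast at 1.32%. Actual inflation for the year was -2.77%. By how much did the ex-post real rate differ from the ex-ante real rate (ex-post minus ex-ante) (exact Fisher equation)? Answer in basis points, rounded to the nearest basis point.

456 basis points

Ex-ante: (1 + 0.0982)/(1 + 0.0132) − 1 = 8.3893%
Ex-post: (1 + 0.0982)/(1 − 0.0277) − 1 = 12.9487%
Difference (ex-post − ex-ante) = 4.5594% → 456 basis points.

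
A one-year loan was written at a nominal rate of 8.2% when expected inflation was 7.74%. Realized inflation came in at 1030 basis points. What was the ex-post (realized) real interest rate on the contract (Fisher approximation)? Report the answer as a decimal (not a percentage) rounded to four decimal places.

Ex-post: 8.2% − 10.3% = -2.100%
So the realized real rate is -0.0210.

-0.0210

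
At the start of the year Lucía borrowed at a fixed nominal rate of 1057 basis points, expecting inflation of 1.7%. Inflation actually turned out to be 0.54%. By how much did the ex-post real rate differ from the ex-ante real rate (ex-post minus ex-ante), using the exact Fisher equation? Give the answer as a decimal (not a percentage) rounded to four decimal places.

Ex-ante: (1 + 0.1057)/(1 + 0.0170) − 1 = 8.7217%
Ex-post: (1 + 0.1057)/(1 + 0.0054) − 1 = 9.9761%
Difference (ex-post − ex-ante) = 1.2544% → 0.0125.

0.0125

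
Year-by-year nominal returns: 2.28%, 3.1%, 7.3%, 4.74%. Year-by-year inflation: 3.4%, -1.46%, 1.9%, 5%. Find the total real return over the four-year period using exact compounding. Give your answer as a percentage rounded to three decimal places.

Compound the nominal returns: 1.0228 × 1.0310 × 1.0730 × 1.0474 = 1.185118.
Compound inflation: 1.0340 × 0.9854 × 1.0190 × 1.0500 = 1.090176.
Deflate: 1.185118 / 1.090176 = 1.087089.
Total real return = 1.087089 − 1 → 8.709%.

8.709%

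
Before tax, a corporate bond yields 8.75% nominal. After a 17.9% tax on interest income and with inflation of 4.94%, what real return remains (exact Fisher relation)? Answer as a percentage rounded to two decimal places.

2.14%

After-tax nominal return = 8.75% × (1 − 0.179) = 7.18375%.
1 + r = 1.0718375 / 1.04940 = 1.021381
After-tax real rate = 1.021381 − 1 → 2.14%.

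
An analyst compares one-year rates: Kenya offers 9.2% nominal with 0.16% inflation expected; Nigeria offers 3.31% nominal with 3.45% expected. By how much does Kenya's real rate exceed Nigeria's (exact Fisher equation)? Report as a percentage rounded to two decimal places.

Kenya: (1 + 0.0920)/(1 + 0.0016) − 1 = 9.0256%
Nigeria: (1 + 0.0331)/(1 + 0.0345) − 1 = -0.1353%
Differential = 9.0256% − (-0.1353%) = 9.1609% → 9.16%.

9.16%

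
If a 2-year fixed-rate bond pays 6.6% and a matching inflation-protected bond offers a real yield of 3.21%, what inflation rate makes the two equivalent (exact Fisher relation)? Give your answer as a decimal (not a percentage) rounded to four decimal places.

0.0328

(1 + π) = (1 + i)/(1 + r) = 1.06600 / 1.03210 = 1.032846
Break-even inflation = 1.032846 − 1 → 0.0328.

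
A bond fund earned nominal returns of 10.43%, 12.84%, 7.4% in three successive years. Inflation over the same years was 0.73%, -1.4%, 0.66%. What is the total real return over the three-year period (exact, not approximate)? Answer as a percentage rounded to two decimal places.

Compound the nominal returns: 1.1043 × 1.1284 × 1.0740 = 1.338303.
Compound inflation: 1.0073 × 0.9860 × 1.0066 = 0.999753.
Deflate: 1.338303 / 0.999753 = 1.338634.
Total real return = 1.338634 − 1 → 33.86%.

33.86%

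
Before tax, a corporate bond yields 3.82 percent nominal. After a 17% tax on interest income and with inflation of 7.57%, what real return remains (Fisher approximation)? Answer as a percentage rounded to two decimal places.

-4.40%

After-tax nominal return = 3.82% × (1 − 0.17) = 3.1706%.
r ≈ 3.1706% − 7.57% → -4.40%.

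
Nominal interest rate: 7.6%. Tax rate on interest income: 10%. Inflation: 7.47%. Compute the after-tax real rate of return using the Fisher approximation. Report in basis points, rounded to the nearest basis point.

-63 basis points

After-tax nominal return = 7.6% × (1 − 0.1) = 6.8400%.
r ≈ 6.8400% − 7.47% → -63 basis points.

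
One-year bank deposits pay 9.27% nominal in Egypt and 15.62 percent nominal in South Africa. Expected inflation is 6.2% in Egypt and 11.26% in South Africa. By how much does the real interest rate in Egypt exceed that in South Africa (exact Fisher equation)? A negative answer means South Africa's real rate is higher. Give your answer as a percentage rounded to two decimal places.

Egypt: (1 + 0.0927)/(1 + 0.0620) − 1 = 2.8908%
South Africa: (1 + 0.1562)/(1 + 0.1126) − 1 = 3.9187%
Differential = 2.8908% − 3.9187% = -1.0280% → -1.03%.

-1.03%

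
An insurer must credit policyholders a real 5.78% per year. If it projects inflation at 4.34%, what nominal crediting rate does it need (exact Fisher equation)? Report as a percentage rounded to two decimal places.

(1 + i) = (1 + r)(1 + π) = 1.05780 × 1.04340 = 1.10370852
i = 1.10370852 − 1, so the required nominal rate is 10.37%.

10.37%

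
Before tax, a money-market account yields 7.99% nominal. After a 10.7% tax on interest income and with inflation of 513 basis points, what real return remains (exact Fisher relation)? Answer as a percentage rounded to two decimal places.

1.91%

After-tax nominal return = 7.99% × (1 − 0.107) = 7.13507%.
1 + r = 1.0713507 / 1.05130 = 1.019072
After-tax real rate = 1.019072 − 1 → 1.91%.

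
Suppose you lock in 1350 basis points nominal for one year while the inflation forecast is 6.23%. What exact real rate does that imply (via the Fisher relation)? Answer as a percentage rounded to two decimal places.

6.84%

1 + r = 1.13500 / 1.06230 = 1.068436
r = 1.068436 − 1 = 6.8436%, i.e. 6.84%.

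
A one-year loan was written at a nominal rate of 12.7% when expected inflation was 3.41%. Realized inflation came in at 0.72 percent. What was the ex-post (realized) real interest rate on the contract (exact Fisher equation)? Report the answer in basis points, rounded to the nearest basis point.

Ex-post: (1 + 0.1270)/(1 + 0.0072) − 1 = 11.8944%
So the realized real rate is 1189 basis points.

1189 basis points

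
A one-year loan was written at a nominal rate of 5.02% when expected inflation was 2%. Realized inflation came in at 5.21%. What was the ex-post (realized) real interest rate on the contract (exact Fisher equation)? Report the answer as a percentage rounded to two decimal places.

-0.18%

Ex-post: (1 + 0.0502)/(1 + 0.0521) − 1 = -0.1806%
So the realized real rate is -0.18%.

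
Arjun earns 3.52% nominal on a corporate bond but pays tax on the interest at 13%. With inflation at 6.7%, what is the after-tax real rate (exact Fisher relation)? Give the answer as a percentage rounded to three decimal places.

After-tax nominal return = 3.52% × (1 − 0.13) = 3.0624%.
1 + r = 1.030624 / 1.06700 = 0.965908
After-tax real rate = 0.965908 − 1 → -3.409%.

-3.409%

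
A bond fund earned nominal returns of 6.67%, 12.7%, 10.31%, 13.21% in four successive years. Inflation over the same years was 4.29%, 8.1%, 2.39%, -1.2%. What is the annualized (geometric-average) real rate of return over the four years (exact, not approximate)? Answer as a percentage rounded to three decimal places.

7.114%

Nominal growth factor = 1.0667 × 1.1270 × 1.1031 × 1.1321 = 1.50129447
Price-level growth factor = 1.0429 × 1.0810 × 1.0239 × 0.9880 = 1.14046733
Real growth factor = 1.50129447 / 1.14046733 = 1.31638534
Annualized real rate = 1.31638534^(1/4) − 1 = 7.1139% → 7.114%.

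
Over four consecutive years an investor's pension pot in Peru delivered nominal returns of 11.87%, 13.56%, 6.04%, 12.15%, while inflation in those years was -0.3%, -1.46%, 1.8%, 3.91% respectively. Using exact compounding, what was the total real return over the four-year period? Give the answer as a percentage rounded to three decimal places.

45.377%

Compound the nominal returns: 1.1187 × 1.1356 × 1.0604 × 1.1215 = 1.510804.
Compound inflation: 0.9970 × 0.9854 × 1.0180 × 1.0391 = 1.039233.
Deflate: 1.510804 / 1.039233 = 1.453768.
Total real return = 1.453768 − 1 → 45.377%.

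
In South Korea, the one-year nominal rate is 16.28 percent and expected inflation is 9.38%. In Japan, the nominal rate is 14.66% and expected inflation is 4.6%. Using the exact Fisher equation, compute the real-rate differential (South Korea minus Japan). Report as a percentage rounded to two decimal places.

-3.31%

South Korea: (1 + 0.1628)/(1 + 0.0938) − 1 = 6.3083%
Japan: (1 + 0.1466)/(1 + 0.0460) − 1 = 9.6176%
Differential = 6.3083% − 9.6176% = -3.3093% → -3.31%.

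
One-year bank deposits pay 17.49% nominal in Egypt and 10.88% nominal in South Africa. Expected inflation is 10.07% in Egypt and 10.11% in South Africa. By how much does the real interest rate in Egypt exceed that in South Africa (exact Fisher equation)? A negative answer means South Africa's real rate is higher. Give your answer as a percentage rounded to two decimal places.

6.04%

Egypt: (1 + 0.1749)/(1 + 0.1007) − 1 = 6.7412%
South Africa: (1 + 0.1088)/(1 + 0.1011) − 1 = 0.6993%
Differential = 6.7412% − 0.6993% = 6.0419% → 6.04%.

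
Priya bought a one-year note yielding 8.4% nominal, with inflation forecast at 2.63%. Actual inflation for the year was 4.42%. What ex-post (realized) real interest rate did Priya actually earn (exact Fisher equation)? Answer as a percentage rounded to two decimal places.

3.81%

Ex-post: (1 + 0.0840)/(1 + 0.0442) − 1 = 3.8115%
So the realized real rate is 3.81%.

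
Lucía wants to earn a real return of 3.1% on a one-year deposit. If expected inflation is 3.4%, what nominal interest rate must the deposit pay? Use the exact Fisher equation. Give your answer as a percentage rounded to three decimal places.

(1 + i) = (1 + r)(1 + π) = 1.03100 × 1.03400 = 1.066054
i = 1.066054 − 1, so the required nominal rate is 6.605%.

6.605%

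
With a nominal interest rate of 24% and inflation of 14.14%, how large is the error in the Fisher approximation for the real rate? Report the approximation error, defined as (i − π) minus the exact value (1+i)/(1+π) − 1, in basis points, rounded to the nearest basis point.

Approximate: r ≈ 24.000% − 14.140% = 9.8600%
Exact: (1 + 0.2400)/(1 + 0.1414) − 1 = 8.6385%
Error = 9.8600% − 8.6385% = 1.2215% → 122 basis points.

122 basis points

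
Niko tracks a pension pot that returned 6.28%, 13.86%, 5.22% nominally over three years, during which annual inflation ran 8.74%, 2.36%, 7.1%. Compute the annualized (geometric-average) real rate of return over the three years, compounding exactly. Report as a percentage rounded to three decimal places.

2.220%

Compound the nominal returns: 1.0628 × 1.1386 × 1.0522 = 1.27327151.
Compound inflation: 1.0874 × 1.0236 × 1.0710 = 1.19209009.
Deflate: 1.27327151 / 1.19209009 = 1.06810008.
Annualized real rate = 1.06810008^(1/3) − 1 = 2.2203% → 2.220%.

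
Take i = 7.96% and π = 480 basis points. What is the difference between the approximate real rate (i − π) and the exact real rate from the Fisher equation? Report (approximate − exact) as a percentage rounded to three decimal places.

0.145%

Approximate: r ≈ 7.960% − 4.800% = 3.1600%
Exact: (1 + 0.0796)/(1 + 0.0480) − 1 = 3.0153%
Error = 3.1600% − 3.0153% = 0.1447% → 0.145%.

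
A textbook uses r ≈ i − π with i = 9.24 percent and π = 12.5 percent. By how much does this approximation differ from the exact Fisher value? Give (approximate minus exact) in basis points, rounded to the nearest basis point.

Approximate: r ≈ 9.240% − 12.500% = -3.2600%
Exact: (1 + 0.0924)/(1 + 0.1250) − 1 = -2.8978%
Error = -3.2600% − (-2.8978%) = -0.3622% → -36 basis points.

-36 basis points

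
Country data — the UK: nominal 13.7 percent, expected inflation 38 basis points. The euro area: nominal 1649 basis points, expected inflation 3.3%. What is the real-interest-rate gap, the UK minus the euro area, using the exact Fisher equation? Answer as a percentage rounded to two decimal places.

0.50%

The UK: (1 + 0.1370)/(1 + 0.0038) − 1 = 13.2696%
The euro area: (1 + 0.1649)/(1 + 0.0330) − 1 = 12.7686%
Differential = 13.2696% − 12.7686% = 0.5009% → 0.50%.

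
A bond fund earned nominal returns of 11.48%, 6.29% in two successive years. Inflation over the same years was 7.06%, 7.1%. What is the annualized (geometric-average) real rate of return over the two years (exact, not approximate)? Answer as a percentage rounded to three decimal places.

1.657%

Compound the nominal returns: 1.1148 × 1.0629 = 1.18492092.
Compound inflation: 1.0706 × 1.0710 = 1.14661260.
Deflate: 1.18492092 / 1.14661260 = 1.03340999.
Annualized real rate = 1.03340999^(1/2) − 1 = 1.6568% → 1.657%.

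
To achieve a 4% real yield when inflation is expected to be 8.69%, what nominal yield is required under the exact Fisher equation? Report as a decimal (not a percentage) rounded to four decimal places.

0.1304

(1 + i) = (1 + r)(1 + π) = 1.04000 × 1.08690 = 1.130376
i = 1.130376 − 1, so the required nominal rate is 0.1304.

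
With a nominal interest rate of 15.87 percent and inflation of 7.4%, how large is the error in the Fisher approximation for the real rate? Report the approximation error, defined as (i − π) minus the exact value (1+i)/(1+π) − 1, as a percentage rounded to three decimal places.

Approximate: r ≈ 15.870% − 7.400% = 8.4700%
Exact: (1 + 0.1587)/(1 + 0.0740) − 1 = 7.8864%
Error = 8.4700% − 7.8864% = 0.5836% → 0.584%.

0.584%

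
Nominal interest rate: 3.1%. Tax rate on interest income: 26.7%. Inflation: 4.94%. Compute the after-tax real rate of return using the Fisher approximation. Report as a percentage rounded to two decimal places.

-2.67%

After-tax nominal return = 3.1% × (1 − 0.267) = 2.2723%.
r ≈ 2.2723% − 4.94% → -2.67%.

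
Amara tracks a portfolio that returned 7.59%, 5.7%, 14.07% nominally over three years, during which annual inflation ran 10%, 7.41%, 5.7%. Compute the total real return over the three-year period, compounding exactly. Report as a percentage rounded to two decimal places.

Nominal growth factor = 1.0759 × 1.0570 × 1.1407 = 1.297234
Price-level growth factor = 1.1000 × 1.0741 × 1.0570 = 1.248856
Real growth factor = 1.297234 / 1.248856 = 1.038738
Total real return = 1.038738 − 1 → 3.87%.

3.87%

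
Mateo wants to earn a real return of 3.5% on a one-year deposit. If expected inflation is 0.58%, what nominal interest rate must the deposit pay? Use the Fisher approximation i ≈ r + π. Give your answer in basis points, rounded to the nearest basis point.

408 basis points

i ≈ r + π = 3.5% + 0.58% = 408 basis points.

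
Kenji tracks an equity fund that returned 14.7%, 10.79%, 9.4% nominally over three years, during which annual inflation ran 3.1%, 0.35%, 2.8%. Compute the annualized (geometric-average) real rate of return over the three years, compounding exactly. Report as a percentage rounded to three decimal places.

Nominal growth factor = 1.1470 × 1.1079 × 1.0940 = 1.39021286
Price-level growth factor = 1.0310 × 1.0035 × 1.0280 = 1.06357754
Real growth factor = 1.39021286 / 1.06357754 = 1.30711002
Annualized real rate = 1.30711002^(1/3) − 1 = 9.3379% → 9.338%.

9.338%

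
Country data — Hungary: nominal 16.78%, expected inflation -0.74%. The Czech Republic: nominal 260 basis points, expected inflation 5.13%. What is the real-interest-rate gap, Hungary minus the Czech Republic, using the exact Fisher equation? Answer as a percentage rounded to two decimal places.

20.06%

Hungary: (1 + 0.1678)/(1 − 0.0074) − 1 = 17.6506%
The Czech Republic: (1 + 0.0260)/(1 + 0.0513) − 1 = -2.4065%
Differential = 17.6506% − (-2.4065%) = 20.0572% → 20.06%.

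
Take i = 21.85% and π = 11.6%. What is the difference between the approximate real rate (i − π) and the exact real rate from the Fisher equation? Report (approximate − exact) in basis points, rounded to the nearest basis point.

Approximate: r ≈ 21.850% − 11.600% = 10.2500%
Exact: (1 + 0.2185)/(1 + 0.1160) − 1 = 9.1846%
Error = 10.2500% − 9.1846% = 1.0654% → 107 basis points.

107 basis points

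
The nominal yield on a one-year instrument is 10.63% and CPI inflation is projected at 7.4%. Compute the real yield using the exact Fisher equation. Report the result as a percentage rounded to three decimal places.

3.007%

1 + r = 1.10630 / 1.07400 = 1.030074
r = 1.030074 − 1 = 3.0074%, i.e. 3.007%.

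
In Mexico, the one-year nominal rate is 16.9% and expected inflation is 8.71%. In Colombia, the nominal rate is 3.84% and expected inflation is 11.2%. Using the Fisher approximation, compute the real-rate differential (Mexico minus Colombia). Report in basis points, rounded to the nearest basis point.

1555 basis points

Mexico: 16.9% − 8.71% = 8.190%
Colombia: 3.84% − 11.2% = -7.360%
Differential = 15.550% → 1555 basis points.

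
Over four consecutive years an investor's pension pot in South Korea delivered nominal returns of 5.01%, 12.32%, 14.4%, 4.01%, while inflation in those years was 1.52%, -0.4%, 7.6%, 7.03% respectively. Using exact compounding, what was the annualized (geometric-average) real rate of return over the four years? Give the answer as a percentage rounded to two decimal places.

Compound the nominal returns: 1.0501 × 1.1232 × 1.1440 × 1.0401 = 1.40342392.
Compound inflation: 1.0152 × 0.9960 × 1.0760 × 1.0703 = 1.16447118.
Deflate: 1.40342392 / 1.16447118 = 1.20520279.
Annualized real rate = 1.20520279^(1/4) − 1 = 4.7768% → 4.78%.

4.78%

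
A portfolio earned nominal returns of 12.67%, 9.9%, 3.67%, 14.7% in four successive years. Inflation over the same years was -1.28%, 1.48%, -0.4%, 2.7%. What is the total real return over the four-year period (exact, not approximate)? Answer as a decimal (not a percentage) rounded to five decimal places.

0.43684

Nominal growth factor = 1.1267 × 1.0990 × 1.0367 × 1.1470 = 1.472389
Price-level growth factor = 0.9872 × 1.0148 × 0.9960 × 1.0270 = 1.024744
Real growth factor = 1.472389 / 1.024744 = 1.436836
Total real return = 1.436836 − 1 → 0.43684.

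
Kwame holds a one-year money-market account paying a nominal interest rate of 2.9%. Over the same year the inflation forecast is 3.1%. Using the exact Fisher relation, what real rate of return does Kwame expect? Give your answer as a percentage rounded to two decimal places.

-0.19%

By the Fisher relation, 1 + r = (1 + i)/(1 + π).
1 + r = 1.02900 / 1.03100 = 0.998060
r = 0.998060 − 1 = -0.1940%, i.e. -0.19%.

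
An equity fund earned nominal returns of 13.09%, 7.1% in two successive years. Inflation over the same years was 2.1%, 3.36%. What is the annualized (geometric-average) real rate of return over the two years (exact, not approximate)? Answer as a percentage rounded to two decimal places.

7.13%

Compound the nominal returns: 1.1309 × 1.0710 = 1.21119390.
Compound inflation: 1.0210 × 1.0336 = 1.05530560.
Deflate: 1.21119390 / 1.05530560 = 1.14771863.
Annualized real rate = 1.14771863^(1/2) − 1 = 7.1316% → 7.13%.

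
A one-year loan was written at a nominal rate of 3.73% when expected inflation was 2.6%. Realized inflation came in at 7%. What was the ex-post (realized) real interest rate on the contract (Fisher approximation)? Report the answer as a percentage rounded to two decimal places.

Ex-post: 3.73% − 7% = -3.270%
So the realized real rate is -3.27%.

-3.27%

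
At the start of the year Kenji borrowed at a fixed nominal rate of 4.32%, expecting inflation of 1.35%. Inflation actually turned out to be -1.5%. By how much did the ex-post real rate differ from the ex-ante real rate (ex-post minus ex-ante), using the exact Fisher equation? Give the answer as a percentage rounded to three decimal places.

2.978%

Ex-ante: (1 + 0.0432)/(1 + 0.0135) − 1 = 2.9304%
Ex-post: (1 + 0.0432)/(1 − 0.0150) − 1 = 5.9086%
Difference (ex-post − ex-ante) = 2.9782% → 2.978%.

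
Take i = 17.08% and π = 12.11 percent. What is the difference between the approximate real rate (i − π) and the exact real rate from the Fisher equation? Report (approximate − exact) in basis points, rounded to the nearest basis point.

54 basis points

Approximate: r ≈ 17.080% − 12.110% = 4.9700%
Exact: (1 + 0.1708)/(1 + 0.1211) − 1 = 4.4331%
Error = 4.9700% − 4.4331% = 0.5369% → 54 basis points.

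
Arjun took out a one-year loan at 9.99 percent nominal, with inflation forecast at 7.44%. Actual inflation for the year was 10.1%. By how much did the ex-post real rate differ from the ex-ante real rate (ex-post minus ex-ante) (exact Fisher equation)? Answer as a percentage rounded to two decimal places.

-2.47%

Ex-ante: (1 + 0.0999)/(1 + 0.0744) − 1 = 2.3734%
Ex-post: (1 + 0.0999)/(1 + 0.1010) − 1 = -0.0999%
Difference (ex-post − ex-ante) = -2.4733% → -2.47%.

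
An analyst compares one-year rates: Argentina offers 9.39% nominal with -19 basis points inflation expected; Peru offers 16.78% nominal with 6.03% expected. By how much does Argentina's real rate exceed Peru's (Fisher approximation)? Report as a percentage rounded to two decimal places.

-1.17%

Argentina: 9.39% − (-0.19%) = 9.580%
Peru: 16.78% − 6.03% = 10.750%
Differential = -1.170% → -1.17%.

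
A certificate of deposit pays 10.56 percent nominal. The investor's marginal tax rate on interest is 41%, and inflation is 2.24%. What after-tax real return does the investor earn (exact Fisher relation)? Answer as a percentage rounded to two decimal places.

After-tax nominal return = 10.56% × (1 − 0.41) = 6.2304%.
1 + r = 1.062304 / 1.02240 = 1.039030
After-tax real rate = 1.039030 − 1 → 3.90%.

3.90%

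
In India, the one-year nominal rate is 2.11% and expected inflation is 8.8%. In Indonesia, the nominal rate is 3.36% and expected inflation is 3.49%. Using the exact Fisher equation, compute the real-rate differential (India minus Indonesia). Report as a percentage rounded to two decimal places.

India: (1 + 0.0211)/(1 + 0.0880) − 1 = -6.1489%
Indonesia: (1 + 0.0336)/(1 + 0.0349) − 1 = -0.1256%
Differential = -6.1489% − (-0.1256%) = -6.0233% → -6.02%.

-6.02%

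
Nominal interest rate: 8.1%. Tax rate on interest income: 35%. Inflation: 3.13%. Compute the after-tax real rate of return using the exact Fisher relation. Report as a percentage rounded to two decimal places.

After-tax nominal return = 8.1% × (1 − 0.35) = 5.2650%.
1 + r = 1.05265 / 1.03130 = 1.020702
After-tax real rate = 1.020702 − 1 → 2.07%.

2.07%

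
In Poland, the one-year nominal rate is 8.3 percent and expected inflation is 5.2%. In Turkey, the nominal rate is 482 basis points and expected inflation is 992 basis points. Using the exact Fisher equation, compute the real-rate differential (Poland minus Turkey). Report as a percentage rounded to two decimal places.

7.59%

Poland: (1 + 0.0830)/(1 + 0.0520) − 1 = 2.9468%
Turkey: (1 + 0.0482)/(1 + 0.0992) − 1 = -4.6397%
Differential = 2.9468% − (-4.6397%) = 7.5865% → 7.59%.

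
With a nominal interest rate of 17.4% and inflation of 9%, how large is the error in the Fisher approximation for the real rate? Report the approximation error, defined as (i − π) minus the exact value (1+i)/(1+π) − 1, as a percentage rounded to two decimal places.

0.69%

Approximate: r ≈ 17.400% − 9.000% = 8.4000%
Exact: (1 + 0.1740)/(1 + 0.0900) − 1 = 7.7064%
Error = 8.4000% − 7.7064% = 0.6936% → 0.69%.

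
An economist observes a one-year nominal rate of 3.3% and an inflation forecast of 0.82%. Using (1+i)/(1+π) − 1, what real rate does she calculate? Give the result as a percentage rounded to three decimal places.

By the Fisher identity, 1 + r = (1 + i)/(1 + π).
1 + r = 1.03300 / 1.00820 = 1.024598
r = 1.024598 − 1 = 2.4598%, i.e. 2.460%.

2.460%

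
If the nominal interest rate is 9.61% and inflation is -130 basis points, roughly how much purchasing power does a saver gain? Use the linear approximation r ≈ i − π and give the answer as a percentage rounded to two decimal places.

10.91%

r ≈ i − π = 9.61% − (-1.3%) = 10.91%.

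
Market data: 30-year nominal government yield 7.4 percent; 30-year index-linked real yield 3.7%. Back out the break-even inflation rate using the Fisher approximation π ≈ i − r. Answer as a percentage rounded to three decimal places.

π ≈ i − r = 7.4% − 3.7% → 3.700%.

3.700%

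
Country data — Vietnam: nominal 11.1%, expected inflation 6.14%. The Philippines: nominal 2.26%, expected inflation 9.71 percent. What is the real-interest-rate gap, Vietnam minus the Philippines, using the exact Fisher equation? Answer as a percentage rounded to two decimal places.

11.46%

Vietnam: (1 + 0.1110)/(1 + 0.0614) − 1 = 4.6731%
The Philippines: (1 + 0.0226)/(1 + 0.0971) − 1 = -6.7906%
Differential = 4.6731% − (-6.7906%) = 11.4637% → 11.46%.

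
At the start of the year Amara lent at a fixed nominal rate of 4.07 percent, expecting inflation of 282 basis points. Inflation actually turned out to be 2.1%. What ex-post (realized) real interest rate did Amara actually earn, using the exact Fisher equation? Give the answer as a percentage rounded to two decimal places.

1.93%

Ex-post: (1 + 0.0407)/(1 + 0.0210) − 1 = 1.9295%
So the realized real rate is 1.93%.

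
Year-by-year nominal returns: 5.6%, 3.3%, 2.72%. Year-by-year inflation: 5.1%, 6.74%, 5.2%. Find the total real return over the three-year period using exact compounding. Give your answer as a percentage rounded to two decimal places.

Compound the nominal returns: 1.0560 × 1.0330 × 1.0272 = 1.120519.
Compound inflation: 1.0510 × 1.0674 × 1.0520 = 1.180173.
Deflate: 1.120519 / 1.180173 = 0.949453.
Total real return = 0.949453 − 1 → -5.05%.

-5.05%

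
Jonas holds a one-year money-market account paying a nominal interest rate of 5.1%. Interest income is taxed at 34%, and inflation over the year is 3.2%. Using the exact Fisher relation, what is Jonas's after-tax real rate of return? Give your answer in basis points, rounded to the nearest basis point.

16 basis points

After-tax nominal return = 5.1% × (1 − 0.34) = 3.3660%.
1 + r = 1.03366 / 1.03200 = 1.001609
After-tax real rate = 1.001609 − 1 → 16 basis points.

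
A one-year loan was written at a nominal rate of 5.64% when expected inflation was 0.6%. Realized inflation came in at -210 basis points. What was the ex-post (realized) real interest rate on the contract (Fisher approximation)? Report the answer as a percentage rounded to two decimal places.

7.74%

Ex-post: 5.64% − (-2.1%) = 7.740%
So the realized real rate is 7.74%.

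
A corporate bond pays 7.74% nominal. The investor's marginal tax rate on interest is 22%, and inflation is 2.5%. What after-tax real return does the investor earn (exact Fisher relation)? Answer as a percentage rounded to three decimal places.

3.451%

After-tax nominal return = 7.74% × (1 − 0.22) = 6.0372%.
1 + r = 1.060372 / 1.02500 = 1.034509
After-tax real rate = 1.034509 − 1 → 3.451%.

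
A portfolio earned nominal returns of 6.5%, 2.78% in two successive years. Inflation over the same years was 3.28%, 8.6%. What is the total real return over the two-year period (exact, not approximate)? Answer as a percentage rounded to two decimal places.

-2.41%

Compound the nominal returns: 1.0650 × 1.0278 = 1.094607.
Compound inflation: 1.0328 × 1.0860 = 1.121621.
Deflate: 1.094607 / 1.121621 = 0.975915.
Total real return = 0.975915 − 1 → -2.41%.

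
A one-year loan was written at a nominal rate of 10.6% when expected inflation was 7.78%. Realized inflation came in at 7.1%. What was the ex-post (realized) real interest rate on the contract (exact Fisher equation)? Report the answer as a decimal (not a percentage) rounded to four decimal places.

0.0327

Ex-post: (1 + 0.1060)/(1 + 0.0710) − 1 = 3.2680%
So the realized real rate is 0.0327.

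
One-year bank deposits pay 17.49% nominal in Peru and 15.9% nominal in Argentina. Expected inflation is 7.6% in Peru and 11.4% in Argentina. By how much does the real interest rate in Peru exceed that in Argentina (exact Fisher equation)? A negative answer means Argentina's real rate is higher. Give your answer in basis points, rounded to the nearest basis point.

515 basis points

Peru: (1 + 0.1749)/(1 + 0.0760) − 1 = 9.1914%
Argentina: (1 + 0.1590)/(1 + 0.1140) − 1 = 4.0395%
Differential = 9.1914% − 4.0395% = 5.1520% → 515 basis points.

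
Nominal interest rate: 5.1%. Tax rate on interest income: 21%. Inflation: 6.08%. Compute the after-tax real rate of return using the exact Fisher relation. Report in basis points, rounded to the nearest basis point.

-193 basis points

After-tax nominal return = 5.1% × (1 − 0.21) = 4.0290%.
1 + r = 1.04029 / 1.06080 = 0.980666
After-tax real rate = 0.980666 − 1 → -193 basis points.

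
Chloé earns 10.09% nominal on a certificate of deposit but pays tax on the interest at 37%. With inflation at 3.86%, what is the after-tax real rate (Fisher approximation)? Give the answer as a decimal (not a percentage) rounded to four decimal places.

After-tax nominal return = 10.09% × (1 − 0.37) = 6.3567%.
r ≈ 6.3567% − 3.86% → 0.0250.

0.0250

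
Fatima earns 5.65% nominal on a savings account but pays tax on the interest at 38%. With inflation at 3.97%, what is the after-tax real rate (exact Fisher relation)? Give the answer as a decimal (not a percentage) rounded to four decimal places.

After-tax nominal return = 5.65% × (1 − 0.38) = 3.5030%.
1 + r = 1.03503 / 1.03970 = 0.995508
After-tax real rate = 0.995508 − 1 → -0.0045.

-0.0045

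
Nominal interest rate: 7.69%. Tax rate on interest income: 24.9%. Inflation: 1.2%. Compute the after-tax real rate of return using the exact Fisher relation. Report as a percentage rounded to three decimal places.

After-tax nominal return = 7.69% × (1 − 0.249) = 5.77519%.
1 + r = 1.0577519 / 1.01200 = 1.045209
After-tax real rate = 1.045209 − 1 → 4.521%.

4.521%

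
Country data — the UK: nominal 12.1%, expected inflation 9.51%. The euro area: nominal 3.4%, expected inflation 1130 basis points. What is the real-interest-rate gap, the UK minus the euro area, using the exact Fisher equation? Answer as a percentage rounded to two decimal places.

9.46%

The UK: (1 + 0.1210)/(1 + 0.0951) − 1 = 2.3651%
The euro area: (1 + 0.0340)/(1 + 0.1130) − 1 = -7.0979%
Differential = 2.3651% − (-7.0979%) = 9.4630% → 9.46%.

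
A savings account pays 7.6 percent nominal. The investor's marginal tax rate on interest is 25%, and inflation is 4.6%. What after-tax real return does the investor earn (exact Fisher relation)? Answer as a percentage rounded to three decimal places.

1.052%

After-tax nominal return = 7.6% × (1 − 0.25) = 5.7000%.
1 + r = 1.05700 / 1.04600 = 1.010516
After-tax real rate = 1.010516 − 1 → 1.052%.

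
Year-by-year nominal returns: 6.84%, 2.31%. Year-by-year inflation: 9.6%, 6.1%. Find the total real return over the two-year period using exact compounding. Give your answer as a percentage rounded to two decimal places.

-6.00%

Compound the nominal returns: 1.0684 × 1.0231 = 1.093080.
Compound inflation: 1.0960 × 1.0610 = 1.162856.
Deflate: 1.093080 / 1.162856 = 0.939996.
Total real return = 0.939996 − 1 → -6.00%.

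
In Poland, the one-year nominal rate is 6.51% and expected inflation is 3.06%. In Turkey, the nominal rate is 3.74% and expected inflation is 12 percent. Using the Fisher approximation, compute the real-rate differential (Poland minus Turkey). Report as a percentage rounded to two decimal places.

Poland: 6.51% − 3.06% = 3.450%
Turkey: 3.74% − 12% = -8.260%
Differential = 11.710% → 11.71%.

11.71%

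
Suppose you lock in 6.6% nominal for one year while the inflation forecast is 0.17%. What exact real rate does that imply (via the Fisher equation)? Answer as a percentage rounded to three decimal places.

6.419%

By the Fisher equation, 1 + r = (1 + i)/(1 + π).
1 + r = 1.06600 / 1.00170 = 1.064191
r = 1.064191 − 1 = 6.4191%, i.e. 6.419%.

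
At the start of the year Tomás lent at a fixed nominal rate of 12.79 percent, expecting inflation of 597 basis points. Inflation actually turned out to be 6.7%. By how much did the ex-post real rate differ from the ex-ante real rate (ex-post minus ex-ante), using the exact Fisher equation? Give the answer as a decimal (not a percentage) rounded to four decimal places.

Ex-ante: (1 + 0.1279)/(1 + 0.0597) − 1 = 6.4358%
Ex-post: (1 + 0.1279)/(1 + 0.0670) − 1 = 5.7076%
Difference (ex-post − ex-ante) = -0.7282% → -0.0073.

-0.0073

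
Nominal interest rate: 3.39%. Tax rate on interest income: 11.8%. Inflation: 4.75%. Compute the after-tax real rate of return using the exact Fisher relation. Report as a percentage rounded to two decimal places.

After-tax nominal return = 3.39% × (1 − 0.118) = 2.98998%.
1 + r = 1.0298998 / 1.04750 = 0.983198
After-tax real rate = 0.983198 − 1 → -1.68%.

-1.68%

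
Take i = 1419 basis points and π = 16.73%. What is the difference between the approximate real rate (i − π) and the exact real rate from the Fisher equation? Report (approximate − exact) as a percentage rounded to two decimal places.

Approximate: r ≈ 14.190% − 16.730% = -2.5400%
Exact: (1 + 0.1419)/(1 + 0.1673) − 1 = -2.1760%
Error = -2.5400% − (-2.1760%) = -0.3640% → -0.36%.

-0.36%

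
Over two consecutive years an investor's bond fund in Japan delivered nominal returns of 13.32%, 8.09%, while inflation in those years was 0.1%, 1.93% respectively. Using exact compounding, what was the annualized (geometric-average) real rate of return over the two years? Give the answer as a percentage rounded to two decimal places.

Compound the nominal returns: 1.1332 × 1.0809 = 1.22487588.
Compound inflation: 1.0010 × 1.0193 = 1.02031930.
Deflate: 1.22487588 / 1.02031930 = 1.20048291.
Annualized real rate = 1.20048291^(1/2) − 1 = 9.5666% → 9.57%.

9.57%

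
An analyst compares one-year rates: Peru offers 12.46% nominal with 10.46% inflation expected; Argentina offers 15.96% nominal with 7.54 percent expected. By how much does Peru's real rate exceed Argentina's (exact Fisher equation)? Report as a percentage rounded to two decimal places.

-6.02%

Peru: (1 + 0.1246)/(1 + 0.1046) − 1 = 1.8106%
Argentina: (1 + 0.1596)/(1 + 0.0754) − 1 = 7.8296%
Differential = 1.8106% − 7.8296% = -6.0190% → -6.02%.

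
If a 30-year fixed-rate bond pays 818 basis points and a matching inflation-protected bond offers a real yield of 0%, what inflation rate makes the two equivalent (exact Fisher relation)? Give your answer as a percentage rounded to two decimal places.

(1 + π) = (1 + i)/(1 + r) = 1.08180 / 1.00000 = 1.081800
Break-even inflation = 1.081800 − 1 → 8.18%.

8.18%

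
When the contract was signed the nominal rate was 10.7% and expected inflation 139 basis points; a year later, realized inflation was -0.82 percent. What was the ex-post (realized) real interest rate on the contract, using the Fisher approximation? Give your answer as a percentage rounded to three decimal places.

Ex-post: 10.7% − (-0.82%) = 11.520%
So the realized real rate is 11.520%.

11.520%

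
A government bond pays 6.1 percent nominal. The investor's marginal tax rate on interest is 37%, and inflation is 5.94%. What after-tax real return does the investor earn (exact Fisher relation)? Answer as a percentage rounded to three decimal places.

-1.979%

After-tax nominal return = 6.1% × (1 − 0.37) = 3.8430%.
1 + r = 1.03843 / 1.05940 = 0.980206
After-tax real rate = 0.980206 − 1 → -1.979%.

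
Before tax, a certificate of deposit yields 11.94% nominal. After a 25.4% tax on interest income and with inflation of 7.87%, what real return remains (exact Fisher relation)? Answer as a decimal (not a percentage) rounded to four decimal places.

0.0096

After-tax nominal return = 11.94% × (1 − 0.254) = 8.90724%.
1 + r = 1.0890724 / 1.07870 = 1.009616
After-tax real rate = 1.009616 − 1 → 0.0096.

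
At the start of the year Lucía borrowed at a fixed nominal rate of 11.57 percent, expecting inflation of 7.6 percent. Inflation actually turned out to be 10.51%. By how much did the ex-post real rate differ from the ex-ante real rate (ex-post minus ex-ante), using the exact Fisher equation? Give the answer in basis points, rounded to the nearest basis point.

Ex-ante: (1 + 0.1157)/(1 + 0.0760) − 1 = 3.6896%
Ex-post: (1 + 0.1157)/(1 + 0.1051) − 1 = 0.9592%
Difference (ex-post − ex-ante) = -2.7304% → -273 basis points.

-273 basis points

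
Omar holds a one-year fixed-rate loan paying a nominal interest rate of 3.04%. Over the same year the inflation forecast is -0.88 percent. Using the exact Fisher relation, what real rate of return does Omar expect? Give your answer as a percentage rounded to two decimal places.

1 + r = 1.03040 / 0.99120 = 1.039548
r = 1.039548 − 1 = 3.9548%, i.e. 3.95%.

3.95%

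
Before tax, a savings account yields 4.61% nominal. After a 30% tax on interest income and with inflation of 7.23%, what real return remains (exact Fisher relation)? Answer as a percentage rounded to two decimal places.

-3.73%

After-tax nominal return = 4.61% × (1 − 0.3) = 3.2270%.
1 + r = 1.03227 / 1.07230 = 0.962669
After-tax real rate = 0.962669 − 1 → -3.73%.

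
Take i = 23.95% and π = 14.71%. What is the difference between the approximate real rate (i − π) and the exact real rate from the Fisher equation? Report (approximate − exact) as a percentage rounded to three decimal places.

1.185%

Approximate: r ≈ 23.950% − 14.710% = 9.2400%
Exact: (1 + 0.2395)/(1 + 0.1471) − 1 = 8.0551%
Error = 9.2400% − 8.0551% = 1.1849% → 1.185%.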